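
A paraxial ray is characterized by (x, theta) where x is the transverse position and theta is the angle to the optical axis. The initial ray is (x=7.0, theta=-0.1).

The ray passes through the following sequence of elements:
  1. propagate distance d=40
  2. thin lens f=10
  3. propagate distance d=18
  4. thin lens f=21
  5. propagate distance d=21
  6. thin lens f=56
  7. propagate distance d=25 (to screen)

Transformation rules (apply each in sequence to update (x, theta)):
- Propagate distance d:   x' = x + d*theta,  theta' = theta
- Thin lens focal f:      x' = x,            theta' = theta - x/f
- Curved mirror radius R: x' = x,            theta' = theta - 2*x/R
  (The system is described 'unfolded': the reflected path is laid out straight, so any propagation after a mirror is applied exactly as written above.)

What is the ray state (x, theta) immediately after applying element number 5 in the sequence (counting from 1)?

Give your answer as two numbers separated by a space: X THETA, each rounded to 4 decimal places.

Initial: x=7.0000 theta=-0.1000
After 1 (propagate distance d=40): x=3.0000 theta=-0.1000
After 2 (thin lens f=10): x=3.0000 theta=-0.4000
After 3 (propagate distance d=18): x=-4.2000 theta=-0.4000
After 4 (thin lens f=21): x=-4.2000 theta=-0.2000
After 5 (propagate distance d=21): x=-8.4000 theta=-0.2000
Rounded to 4 decimal places: x = -8.4000, theta = -0.2000

Answer: -8.4000 -0.2000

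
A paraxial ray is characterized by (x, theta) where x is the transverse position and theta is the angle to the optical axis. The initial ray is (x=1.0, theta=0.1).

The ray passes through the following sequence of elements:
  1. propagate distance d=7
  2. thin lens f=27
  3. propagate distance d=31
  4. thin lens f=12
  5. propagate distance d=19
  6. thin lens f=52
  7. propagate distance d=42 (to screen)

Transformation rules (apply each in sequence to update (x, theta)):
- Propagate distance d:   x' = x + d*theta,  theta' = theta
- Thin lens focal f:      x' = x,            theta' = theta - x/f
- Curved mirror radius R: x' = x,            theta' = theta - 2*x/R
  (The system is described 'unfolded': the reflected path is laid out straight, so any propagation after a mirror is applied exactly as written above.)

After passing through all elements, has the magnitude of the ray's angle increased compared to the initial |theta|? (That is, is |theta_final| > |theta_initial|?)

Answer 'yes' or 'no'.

Answer: yes

Derivation:
Initial: x=1.0000 theta=0.1000
After 1 (propagate distance d=7): x=1.7000 theta=0.1000
After 2 (thin lens f=27): x=1.7000 theta=1/27 (≈0.0370)
After 3 (propagate distance d=31): x=769/270 (≈2.8481) theta=1/27 (≈0.0370)
After 4 (thin lens f=12): x=769/270 (≈2.8481) theta=-649/3240 (≈-0.2003)
After 5 (propagate distance d=19): x=-3103/3240 (≈-0.9577) theta=-649/3240 (≈-0.2003)
After 6 (thin lens f=52): x=-3103/3240 (≈-0.9577) theta=-227/1248 (≈-0.1819)
After 7 (propagate distance d=42 (to screen)): x=-724223/84240 (≈-8.5971) theta=-227/1248 (≈-0.1819)
|theta_initial|=0.1000 |theta_final|=227/1248 (≈0.1819) -> increased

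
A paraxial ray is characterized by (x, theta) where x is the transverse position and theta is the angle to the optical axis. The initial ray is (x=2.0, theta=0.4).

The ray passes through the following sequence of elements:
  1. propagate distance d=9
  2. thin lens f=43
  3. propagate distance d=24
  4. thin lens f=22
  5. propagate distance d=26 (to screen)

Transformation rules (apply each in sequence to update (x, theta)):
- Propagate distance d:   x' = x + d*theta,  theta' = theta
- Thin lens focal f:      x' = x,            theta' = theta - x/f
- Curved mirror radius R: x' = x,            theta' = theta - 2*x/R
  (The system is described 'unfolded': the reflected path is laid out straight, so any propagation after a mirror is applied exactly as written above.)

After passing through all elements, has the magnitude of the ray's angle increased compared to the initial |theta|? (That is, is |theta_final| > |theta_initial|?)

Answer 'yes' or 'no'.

Initial: x=2.0000 theta=0.4000
After 1 (propagate distance d=9): x=5.6000 theta=0.4000
After 2 (thin lens f=43): x=5.6000 theta=58/215 (≈0.2698)
After 3 (propagate distance d=24): x=2596/215 (≈12.0744) theta=58/215 (≈0.2698)
After 4 (thin lens f=22): x=2596/215 (≈12.0744) theta=-12/43 (≈-0.2791)
After 5 (propagate distance d=26 (to screen)): x=1036/215 (≈4.8186) theta=-12/43 (≈-0.2791)
|theta_initial|=0.4000 |theta_final|=12/43 (≈0.2791) -> not increased

Answer: no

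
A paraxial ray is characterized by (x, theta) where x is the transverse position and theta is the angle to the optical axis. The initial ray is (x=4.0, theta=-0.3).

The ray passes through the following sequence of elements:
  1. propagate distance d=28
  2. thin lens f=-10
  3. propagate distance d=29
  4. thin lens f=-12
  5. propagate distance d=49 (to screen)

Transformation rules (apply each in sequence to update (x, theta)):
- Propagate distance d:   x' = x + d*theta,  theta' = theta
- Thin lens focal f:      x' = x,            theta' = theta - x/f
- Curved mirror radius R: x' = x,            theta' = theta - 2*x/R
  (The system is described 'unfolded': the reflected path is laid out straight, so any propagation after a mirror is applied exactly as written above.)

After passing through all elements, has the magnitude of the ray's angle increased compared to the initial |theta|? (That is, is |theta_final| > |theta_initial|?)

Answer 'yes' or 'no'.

Initial: x=4.0000 theta=-0.3000
After 1 (propagate distance d=28): x=-4.4000 theta=-0.3000
After 2 (thin lens f=-10): x=-4.4000 theta=-0.7400
After 3 (propagate distance d=29): x=-25.8600 theta=-0.7400
After 4 (thin lens f=-12): x=-25.8600 theta=-2.8950
After 5 (propagate distance d=49 (to screen)): x=-167.7150 theta=-2.8950
|theta_initial|=0.3000 |theta_final|=2.8950 -> increased

Answer: yes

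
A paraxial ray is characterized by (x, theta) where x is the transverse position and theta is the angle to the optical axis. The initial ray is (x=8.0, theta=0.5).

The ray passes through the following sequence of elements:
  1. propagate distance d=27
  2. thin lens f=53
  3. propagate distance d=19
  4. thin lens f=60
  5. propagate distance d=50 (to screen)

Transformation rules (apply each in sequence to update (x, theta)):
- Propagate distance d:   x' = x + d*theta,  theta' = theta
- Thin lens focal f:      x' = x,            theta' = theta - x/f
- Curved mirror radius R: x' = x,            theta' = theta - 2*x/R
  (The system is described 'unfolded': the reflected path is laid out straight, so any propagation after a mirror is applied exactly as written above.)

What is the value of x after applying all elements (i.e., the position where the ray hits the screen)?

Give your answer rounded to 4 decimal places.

Answer: 8.5991

Derivation:
Initial: x=8.0000 theta=0.5000
After 1 (propagate distance d=27): x=21.5000 theta=0.5000
After 2 (thin lens f=53): x=21.5000 theta=5/53 (≈0.0943)
After 3 (propagate distance d=19): x=2469/106 (≈23.2925) theta=5/53 (≈0.0943)
After 4 (thin lens f=60): x=2469/106 (≈23.2925) theta=-623/2120 (≈-0.2939)
After 5 (propagate distance d=50 (to screen)): x=1823/212 (≈8.5991) theta=-623/2120 (≈-0.2939)
Rounded to 4 decimal places: x = 8.5991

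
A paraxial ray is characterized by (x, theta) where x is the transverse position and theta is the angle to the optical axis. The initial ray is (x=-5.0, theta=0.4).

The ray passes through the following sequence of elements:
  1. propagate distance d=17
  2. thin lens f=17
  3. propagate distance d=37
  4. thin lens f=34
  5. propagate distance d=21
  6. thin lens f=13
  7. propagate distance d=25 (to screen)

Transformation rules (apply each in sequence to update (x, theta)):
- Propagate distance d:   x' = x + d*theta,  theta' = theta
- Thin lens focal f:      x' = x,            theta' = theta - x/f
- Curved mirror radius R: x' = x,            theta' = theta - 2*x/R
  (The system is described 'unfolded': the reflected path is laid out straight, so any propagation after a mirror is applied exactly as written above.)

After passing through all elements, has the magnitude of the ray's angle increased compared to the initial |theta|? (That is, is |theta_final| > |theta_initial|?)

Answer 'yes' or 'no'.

Initial: x=-5.0000 theta=0.4000
After 1 (propagate distance d=17): x=1.8000 theta=0.4000
After 2 (thin lens f=17): x=1.8000 theta=5/17 (≈0.2941)
After 3 (propagate distance d=37): x=1078/85 (≈12.6824) theta=5/17 (≈0.2941)
After 4 (thin lens f=34): x=1078/85 (≈12.6824) theta=-114/1445 (≈-0.0789)
After 5 (propagate distance d=21): x=15932/1445 (≈11.0256) theta=-114/1445 (≈-0.0789)
After 6 (thin lens f=13): x=15932/1445 (≈11.0256) theta=-17414/18785 (≈-0.9270)
After 7 (propagate distance d=25 (to screen)): x=-228234/18785 (≈-12.1498) theta=-17414/18785 (≈-0.9270)
|theta_initial|=0.4000 |theta_final|=17414/18785 (≈0.9270) -> increased

Answer: yes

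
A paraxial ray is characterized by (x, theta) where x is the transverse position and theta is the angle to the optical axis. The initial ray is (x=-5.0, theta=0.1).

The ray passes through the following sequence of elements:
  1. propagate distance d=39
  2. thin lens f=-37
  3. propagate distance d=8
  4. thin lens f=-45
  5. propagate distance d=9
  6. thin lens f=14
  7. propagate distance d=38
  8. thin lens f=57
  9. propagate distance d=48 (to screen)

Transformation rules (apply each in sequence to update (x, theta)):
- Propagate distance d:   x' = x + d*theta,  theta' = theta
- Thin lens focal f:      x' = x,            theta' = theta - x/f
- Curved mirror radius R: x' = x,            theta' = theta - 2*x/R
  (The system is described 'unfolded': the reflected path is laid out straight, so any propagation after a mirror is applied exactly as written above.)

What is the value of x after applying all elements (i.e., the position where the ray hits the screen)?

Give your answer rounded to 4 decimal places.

Answer: 3.1972

Derivation:
Initial: x=-5.0000 theta=0.1000
After 1 (propagate distance d=39): x=-1.1000 theta=0.1000
After 2 (thin lens f=-37): x=-1.1000 theta=13/185 (≈0.0703)
After 3 (propagate distance d=8): x=-199/370 (≈-0.5378) theta=13/185 (≈0.0703)
After 4 (thin lens f=-45): x=-199/370 (≈-0.5378) theta=971/16650 (≈0.0583)
After 5 (propagate distance d=9): x=-12/925 (≈-0.0130) theta=971/16650 (≈0.0583)
After 6 (thin lens f=14): x=-12/925 (≈-0.0130) theta=1381/23310 (≈0.0592)
After 7 (propagate distance d=38): x=130439/58275 (≈2.2383) theta=1381/23310 (≈0.0592)
After 8 (thin lens f=57): x=130439/58275 (≈2.2383) theta=132707/6643350 (≈0.0200)
After 9 (propagate distance d=48 (to screen)): x=393333/123025 (≈3.1972) theta=132707/6643350 (≈0.0200)
Rounded to 4 decimal places: x = 3.1972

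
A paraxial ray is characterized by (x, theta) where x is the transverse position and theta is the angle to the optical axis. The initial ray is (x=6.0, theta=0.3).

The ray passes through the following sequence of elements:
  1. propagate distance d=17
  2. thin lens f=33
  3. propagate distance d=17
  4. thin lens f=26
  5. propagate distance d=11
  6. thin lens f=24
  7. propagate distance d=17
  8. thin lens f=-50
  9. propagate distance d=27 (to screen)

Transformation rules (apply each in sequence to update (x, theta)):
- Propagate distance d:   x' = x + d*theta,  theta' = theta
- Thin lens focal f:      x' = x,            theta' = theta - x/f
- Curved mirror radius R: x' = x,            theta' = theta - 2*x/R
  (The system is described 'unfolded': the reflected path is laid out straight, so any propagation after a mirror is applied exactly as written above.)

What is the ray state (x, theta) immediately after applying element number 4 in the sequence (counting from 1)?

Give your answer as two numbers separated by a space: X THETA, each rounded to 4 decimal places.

Initial: x=6.0000 theta=0.3000
After 1 (propagate distance d=17): x=11.1000 theta=0.3000
After 2 (thin lens f=33): x=11.1000 theta=-2/55 (≈-0.0364)
After 3 (propagate distance d=17): x=1153/110 (≈10.4818) theta=-2/55 (≈-0.0364)
After 4 (thin lens f=26): x=1153/110 (≈10.4818) theta=-1257/2860 (≈-0.4395)
Rounded to 4 decimal places: x = 10.4818, theta = -0.4395

Answer: 10.4818 -0.4395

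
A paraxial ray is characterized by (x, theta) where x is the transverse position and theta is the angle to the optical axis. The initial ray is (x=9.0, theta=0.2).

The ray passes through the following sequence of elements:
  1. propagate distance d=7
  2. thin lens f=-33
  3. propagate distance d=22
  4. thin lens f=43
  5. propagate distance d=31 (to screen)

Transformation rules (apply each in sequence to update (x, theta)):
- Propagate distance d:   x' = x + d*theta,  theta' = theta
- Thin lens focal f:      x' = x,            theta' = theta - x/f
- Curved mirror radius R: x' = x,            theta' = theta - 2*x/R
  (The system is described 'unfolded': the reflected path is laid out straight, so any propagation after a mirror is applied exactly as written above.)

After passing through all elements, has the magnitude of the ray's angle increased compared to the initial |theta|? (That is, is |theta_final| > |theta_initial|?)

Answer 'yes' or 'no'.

Answer: no

Derivation:
Initial: x=9.0000 theta=0.2000
After 1 (propagate distance d=7): x=10.4000 theta=0.2000
After 2 (thin lens f=-33): x=10.4000 theta=17/33 (≈0.5152)
After 3 (propagate distance d=22): x=326/15 (≈21.7333) theta=17/33 (≈0.5152)
After 4 (thin lens f=43): x=326/15 (≈21.7333) theta=23/2365 (≈0.0097)
After 5 (propagate distance d=31 (to screen)): x=156337/7095 (≈22.0348) theta=23/2365 (≈0.0097)
|theta_initial|=0.2000 |theta_final|=23/2365 (≈0.0097) -> not increased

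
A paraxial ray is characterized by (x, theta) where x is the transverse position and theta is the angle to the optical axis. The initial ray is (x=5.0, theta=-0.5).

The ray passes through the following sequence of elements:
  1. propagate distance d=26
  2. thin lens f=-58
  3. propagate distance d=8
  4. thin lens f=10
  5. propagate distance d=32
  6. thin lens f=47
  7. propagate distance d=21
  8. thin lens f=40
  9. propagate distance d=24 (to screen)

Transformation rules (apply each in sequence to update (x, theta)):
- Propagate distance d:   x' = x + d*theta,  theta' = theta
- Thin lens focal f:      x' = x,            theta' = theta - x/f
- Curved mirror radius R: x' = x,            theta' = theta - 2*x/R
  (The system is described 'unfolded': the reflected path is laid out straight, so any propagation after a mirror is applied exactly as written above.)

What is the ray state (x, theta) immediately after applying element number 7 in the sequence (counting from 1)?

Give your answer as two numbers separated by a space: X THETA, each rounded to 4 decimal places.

Initial: x=5.0000 theta=-0.5000
After 1 (propagate distance d=26): x=-8.0000 theta=-0.5000
After 2 (thin lens f=-58): x=-8.0000 theta=-37/58 (≈-0.6379)
After 3 (propagate distance d=8): x=-380/29 (≈-13.1034) theta=-37/58 (≈-0.6379)
After 4 (thin lens f=10): x=-380/29 (≈-13.1034) theta=39/58 (≈0.6724)
After 5 (propagate distance d=32): x=244/29 (≈8.4138) theta=39/58 (≈0.6724)
After 6 (thin lens f=47): x=244/29 (≈8.4138) theta=1345/2726 (≈0.4934)
After 7 (propagate distance d=21): x=51181/2726 (≈18.7751) theta=1345/2726 (≈0.4934)
Rounded to 4 decimal places: x = 18.7751, theta = 0.4934

Answer: 18.7751 0.4934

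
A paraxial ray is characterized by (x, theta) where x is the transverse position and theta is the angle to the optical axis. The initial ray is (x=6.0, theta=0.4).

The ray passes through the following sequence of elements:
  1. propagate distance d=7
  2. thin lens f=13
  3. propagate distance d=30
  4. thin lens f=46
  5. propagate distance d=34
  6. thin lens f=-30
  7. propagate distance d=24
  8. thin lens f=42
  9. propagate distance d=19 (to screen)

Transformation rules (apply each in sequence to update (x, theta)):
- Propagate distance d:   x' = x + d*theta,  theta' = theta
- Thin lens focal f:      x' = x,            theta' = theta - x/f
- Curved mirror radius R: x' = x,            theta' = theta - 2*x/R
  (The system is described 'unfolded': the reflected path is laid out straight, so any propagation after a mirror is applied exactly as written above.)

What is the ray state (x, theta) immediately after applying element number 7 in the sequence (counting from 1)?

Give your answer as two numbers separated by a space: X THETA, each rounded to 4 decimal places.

Initial: x=6.0000 theta=0.4000
After 1 (propagate distance d=7): x=8.8000 theta=0.4000
After 2 (thin lens f=13): x=8.8000 theta=-18/65 (≈-0.2769)
After 3 (propagate distance d=30): x=32/65 (≈0.4923) theta=-18/65 (≈-0.2769)
After 4 (thin lens f=46): x=32/65 (≈0.4923) theta=-86/299 (≈-0.2876)
After 5 (propagate distance d=34): x=-1068/115 (≈-9.2870) theta=-86/299 (≈-0.2876)
After 6 (thin lens f=-30): x=-1068/115 (≈-9.2870) theta=-4464/7475 (≈-0.5972)
After 7 (propagate distance d=24): x=-176556/7475 (≈-23.6195) theta=-4464/7475 (≈-0.5972)
Rounded to 4 decimal places: x = -23.6195, theta = -0.5972

Answer: -23.6195 -0.5972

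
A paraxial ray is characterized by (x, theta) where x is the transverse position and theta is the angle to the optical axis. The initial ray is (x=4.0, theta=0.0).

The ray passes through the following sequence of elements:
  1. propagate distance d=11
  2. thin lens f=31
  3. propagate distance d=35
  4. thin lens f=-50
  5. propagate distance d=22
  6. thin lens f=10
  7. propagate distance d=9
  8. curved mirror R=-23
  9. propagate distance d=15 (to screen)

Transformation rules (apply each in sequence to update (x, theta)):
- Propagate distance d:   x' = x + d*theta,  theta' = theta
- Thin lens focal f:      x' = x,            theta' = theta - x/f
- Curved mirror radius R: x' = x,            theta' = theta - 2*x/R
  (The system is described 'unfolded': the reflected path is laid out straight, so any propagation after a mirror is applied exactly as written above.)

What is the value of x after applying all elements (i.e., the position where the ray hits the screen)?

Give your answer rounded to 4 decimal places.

Initial: x=4.0000 theta=0.0000
After 1 (propagate distance d=11): x=4.0000 theta=0.0000
After 2 (thin lens f=31): x=4.0000 theta=-4/31 (≈-0.1290)
After 3 (propagate distance d=35): x=-16/31 (≈-0.5161) theta=-4/31 (≈-0.1290)
After 4 (thin lens f=-50): x=-16/31 (≈-0.5161) theta=-108/775 (≈-0.1394)
After 5 (propagate distance d=22): x=-2776/775 (≈-3.5819) theta=-108/775 (≈-0.1394)
After 6 (thin lens f=10): x=-2776/775 (≈-3.5819) theta=848/3875 (≈0.2188)
After 7 (propagate distance d=9): x=-6248/3875 (≈-1.6124) theta=848/3875 (≈0.2188)
After 8 (curved mirror R=-23): x=-6248/3875 (≈-1.6124) theta=7008/89125 (≈0.0786)
After 9 (propagate distance d=15 (to screen)): x=-38584/89125 (≈-0.4329) theta=7008/89125 (≈0.0786)
Rounded to 4 decimal places: x = -0.4329

Answer: -0.4329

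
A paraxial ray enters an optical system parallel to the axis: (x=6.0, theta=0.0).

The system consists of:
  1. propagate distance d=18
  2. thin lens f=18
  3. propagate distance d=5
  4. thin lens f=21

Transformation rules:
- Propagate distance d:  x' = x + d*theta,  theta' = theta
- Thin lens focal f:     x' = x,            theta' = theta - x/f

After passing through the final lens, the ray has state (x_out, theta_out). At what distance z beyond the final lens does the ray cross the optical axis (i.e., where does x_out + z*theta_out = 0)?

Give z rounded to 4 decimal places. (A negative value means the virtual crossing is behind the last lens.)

Initial: x=6.0000 theta=0.0000
After 1 (propagate distance d=18): x=6.0000 theta=0.0000
After 2 (thin lens f=18): x=6.0000 theta=-1/3 (≈-0.3333)
After 3 (propagate distance d=5): x=13/3 (≈4.3333) theta=-1/3 (≈-0.3333)
After 4 (thin lens f=21): x=13/3 (≈4.3333) theta=-34/63 (≈-0.5397)
z_focus = -x_out/theta_out = -(13/3)/(-34/63) = 273/34 ≈ 8.0294
Rounded to 4 decimal places: z = 8.0294

Answer: 8.0294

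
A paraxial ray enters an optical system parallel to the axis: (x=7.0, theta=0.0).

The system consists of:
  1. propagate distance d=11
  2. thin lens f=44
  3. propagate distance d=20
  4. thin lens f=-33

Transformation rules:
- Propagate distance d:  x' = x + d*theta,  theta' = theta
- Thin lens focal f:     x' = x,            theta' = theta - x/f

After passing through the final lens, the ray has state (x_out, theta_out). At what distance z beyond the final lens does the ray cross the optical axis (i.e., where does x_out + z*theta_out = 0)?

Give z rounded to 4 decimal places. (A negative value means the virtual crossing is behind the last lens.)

Answer: 88.0000

Derivation:
Initial: x=7.0000 theta=0.0000
After 1 (propagate distance d=11): x=7.0000 theta=0.0000
After 2 (thin lens f=44): x=7.0000 theta=-7/44 (≈-0.1591)
After 3 (propagate distance d=20): x=42/11 (≈3.8182) theta=-7/44 (≈-0.1591)
After 4 (thin lens f=-33): x=42/11 (≈3.8182) theta=-21/484 (≈-0.0434)
z_focus = -x_out/theta_out = -(42/11)/(-21/484) = 88.0000
Rounded to 4 decimal places: z = 88.0000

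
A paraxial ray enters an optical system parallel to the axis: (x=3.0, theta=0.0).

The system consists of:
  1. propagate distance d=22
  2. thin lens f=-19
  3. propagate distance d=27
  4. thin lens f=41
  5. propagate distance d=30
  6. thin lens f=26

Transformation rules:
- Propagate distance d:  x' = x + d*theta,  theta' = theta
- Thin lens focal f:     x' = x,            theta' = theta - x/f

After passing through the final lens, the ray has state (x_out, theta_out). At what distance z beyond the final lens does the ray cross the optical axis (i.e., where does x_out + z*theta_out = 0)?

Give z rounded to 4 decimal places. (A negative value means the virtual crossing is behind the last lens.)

Initial: x=3.0000 theta=0.0000
After 1 (propagate distance d=22): x=3.0000 theta=0.0000
After 2 (thin lens f=-19): x=3.0000 theta=3/19 (≈0.1579)
After 3 (propagate distance d=27): x=138/19 (≈7.2632) theta=3/19 (≈0.1579)
After 4 (thin lens f=41): x=138/19 (≈7.2632) theta=-15/779 (≈-0.0193)
After 5 (propagate distance d=30): x=5208/779 (≈6.6855) theta=-15/779 (≈-0.0193)
After 6 (thin lens f=26): x=5208/779 (≈6.6855) theta=-2799/10127 (≈-0.2764)
z_focus = -x_out/theta_out = -(5208/779)/(-2799/10127) = 22568/933 ≈ 24.1886
Rounded to 4 decimal places: z = 24.1886

Answer: 24.1886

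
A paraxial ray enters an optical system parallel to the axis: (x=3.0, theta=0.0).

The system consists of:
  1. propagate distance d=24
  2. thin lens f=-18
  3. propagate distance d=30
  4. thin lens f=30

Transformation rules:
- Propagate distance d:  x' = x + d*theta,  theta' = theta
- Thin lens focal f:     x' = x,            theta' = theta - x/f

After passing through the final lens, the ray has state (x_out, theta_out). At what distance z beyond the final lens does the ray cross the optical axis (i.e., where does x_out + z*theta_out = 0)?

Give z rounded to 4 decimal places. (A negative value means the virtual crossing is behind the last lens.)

Answer: 80.0000

Derivation:
Initial: x=3.0000 theta=0.0000
After 1 (propagate distance d=24): x=3.0000 theta=0.0000
After 2 (thin lens f=-18): x=3.0000 theta=1/6 (≈0.1667)
After 3 (propagate distance d=30): x=8.0000 theta=1/6 (≈0.1667)
After 4 (thin lens f=30): x=8.0000 theta=-0.1000
z_focus = -x_out/theta_out = -(8.0000)/(-0.1000) = 80.0000
Rounded to 4 decimal places: z = 80.0000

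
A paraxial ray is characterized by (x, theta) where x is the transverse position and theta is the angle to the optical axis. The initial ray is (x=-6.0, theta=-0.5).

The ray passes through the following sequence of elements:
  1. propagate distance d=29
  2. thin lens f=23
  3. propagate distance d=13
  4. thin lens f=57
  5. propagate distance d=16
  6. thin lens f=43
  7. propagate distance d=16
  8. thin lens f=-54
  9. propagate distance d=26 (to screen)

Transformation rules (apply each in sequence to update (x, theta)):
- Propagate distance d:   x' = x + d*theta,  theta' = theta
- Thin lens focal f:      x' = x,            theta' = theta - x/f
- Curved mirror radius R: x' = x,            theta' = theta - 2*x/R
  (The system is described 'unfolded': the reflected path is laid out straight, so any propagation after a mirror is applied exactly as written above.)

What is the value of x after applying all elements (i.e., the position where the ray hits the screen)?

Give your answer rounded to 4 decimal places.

Answer: 31.3182

Derivation:
Initial: x=-6.0000 theta=-0.5000
After 1 (propagate distance d=29): x=-20.5000 theta=-0.5000
After 2 (thin lens f=23): x=-20.5000 theta=9/23 (≈0.3913)
After 3 (propagate distance d=13): x=-709/46 (≈-15.4130) theta=9/23 (≈0.3913)
After 4 (thin lens f=57): x=-709/46 (≈-15.4130) theta=1735/2622 (≈0.6617)
After 5 (propagate distance d=16): x=-12653/2622 (≈-4.8257) theta=1735/2622 (≈0.6617)
After 6 (thin lens f=43): x=-12653/2622 (≈-4.8257) theta=14543/18791 (≈0.7739)
After 7 (propagate distance d=16): x=852049/112746 (≈7.5572) theta=14543/18791 (≈0.7739)
After 8 (thin lens f=-54): x=852049/112746 (≈7.5572) theta=5563981/6088284 (≈0.9139)
After 9 (propagate distance d=26 (to screen)): x=47668538/1522071 (≈31.3182) theta=5563981/6088284 (≈0.9139)
Rounded to 4 decimal places: x = 31.3182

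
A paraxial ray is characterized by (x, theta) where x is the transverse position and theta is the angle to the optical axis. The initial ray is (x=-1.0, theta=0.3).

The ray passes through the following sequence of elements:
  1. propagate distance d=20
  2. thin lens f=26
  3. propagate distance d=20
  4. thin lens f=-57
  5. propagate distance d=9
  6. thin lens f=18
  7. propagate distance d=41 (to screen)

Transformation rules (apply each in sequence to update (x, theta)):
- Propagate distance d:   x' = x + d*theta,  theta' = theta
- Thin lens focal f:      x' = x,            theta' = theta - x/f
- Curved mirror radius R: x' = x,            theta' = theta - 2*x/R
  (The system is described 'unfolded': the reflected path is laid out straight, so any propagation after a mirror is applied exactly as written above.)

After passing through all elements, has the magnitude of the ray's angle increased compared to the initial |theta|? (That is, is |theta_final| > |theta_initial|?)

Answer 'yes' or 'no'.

Answer: no

Derivation:
Initial: x=-1.0000 theta=0.3000
After 1 (propagate distance d=20): x=5.0000 theta=0.3000
After 2 (thin lens f=26): x=5.0000 theta=7/65 (≈0.1077)
After 3 (propagate distance d=20): x=93/13 (≈7.1538) theta=7/65 (≈0.1077)
After 4 (thin lens f=-57): x=93/13 (≈7.1538) theta=288/1235 (≈0.2332)
After 5 (propagate distance d=9): x=879/95 (≈9.2526) theta=288/1235 (≈0.2332)
After 6 (thin lens f=18): x=879/95 (≈9.2526) theta=-2081/7410 (≈-0.2808)
After 7 (propagate distance d=41 (to screen)): x=-16759/7410 (≈-2.2617) theta=-2081/7410 (≈-0.2808)
|theta_initial|=0.3000 |theta_final|=2081/7410 (≈0.2808) -> not increased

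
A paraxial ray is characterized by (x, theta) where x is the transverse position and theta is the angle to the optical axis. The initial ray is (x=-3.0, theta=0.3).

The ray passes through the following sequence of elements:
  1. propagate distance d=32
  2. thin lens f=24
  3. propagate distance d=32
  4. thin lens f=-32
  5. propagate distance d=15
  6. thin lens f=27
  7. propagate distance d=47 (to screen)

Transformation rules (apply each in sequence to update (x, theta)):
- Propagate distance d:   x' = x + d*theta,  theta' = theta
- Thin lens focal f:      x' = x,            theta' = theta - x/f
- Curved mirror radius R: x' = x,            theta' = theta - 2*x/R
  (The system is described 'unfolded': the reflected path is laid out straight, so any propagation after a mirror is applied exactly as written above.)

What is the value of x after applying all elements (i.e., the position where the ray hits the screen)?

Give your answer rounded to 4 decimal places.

Initial: x=-3.0000 theta=0.3000
After 1 (propagate distance d=32): x=6.6000 theta=0.3000
After 2 (thin lens f=24): x=6.6000 theta=0.0250
After 3 (propagate distance d=32): x=7.4000 theta=0.0250
After 4 (thin lens f=-32): x=7.4000 theta=41/160 (≈0.2563)
After 5 (propagate distance d=15): x=1799/160 (≈11.2438) theta=41/160 (≈0.2563)
After 6 (thin lens f=27): x=1799/160 (≈11.2438) theta=-173/1080 (≈-0.1602)
After 7 (propagate distance d=47 (to screen)): x=16049/4320 (≈3.7150) theta=-173/1080 (≈-0.1602)
Rounded to 4 decimal places: x = 3.7150

Answer: 3.7150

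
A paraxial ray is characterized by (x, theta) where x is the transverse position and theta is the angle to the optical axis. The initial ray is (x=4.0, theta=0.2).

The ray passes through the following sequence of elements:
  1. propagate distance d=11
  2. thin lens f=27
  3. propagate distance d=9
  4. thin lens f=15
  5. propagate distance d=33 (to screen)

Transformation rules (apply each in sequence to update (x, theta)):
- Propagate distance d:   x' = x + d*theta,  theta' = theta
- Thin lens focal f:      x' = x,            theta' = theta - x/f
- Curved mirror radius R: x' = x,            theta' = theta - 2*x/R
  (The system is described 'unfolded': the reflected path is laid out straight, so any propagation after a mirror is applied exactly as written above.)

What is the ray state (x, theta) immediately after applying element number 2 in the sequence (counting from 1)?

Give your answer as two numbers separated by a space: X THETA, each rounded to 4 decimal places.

Answer: 6.2000 -0.0296

Derivation:
Initial: x=4.0000 theta=0.2000
After 1 (propagate distance d=11): x=6.2000 theta=0.2000
After 2 (thin lens f=27): x=6.2000 theta=-4/135 (≈-0.0296)
Rounded to 4 decimal places: x = 6.2000, theta = -0.0296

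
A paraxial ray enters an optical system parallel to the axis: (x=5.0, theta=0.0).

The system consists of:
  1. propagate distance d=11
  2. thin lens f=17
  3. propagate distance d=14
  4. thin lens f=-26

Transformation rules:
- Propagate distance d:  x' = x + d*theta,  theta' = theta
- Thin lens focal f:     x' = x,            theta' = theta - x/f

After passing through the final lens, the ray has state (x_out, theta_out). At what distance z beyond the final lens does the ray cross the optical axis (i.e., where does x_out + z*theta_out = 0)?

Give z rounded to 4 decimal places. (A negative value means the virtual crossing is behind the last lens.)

Initial: x=5.0000 theta=0.0000
After 1 (propagate distance d=11): x=5.0000 theta=0.0000
After 2 (thin lens f=17): x=5.0000 theta=-5/17 (≈-0.2941)
After 3 (propagate distance d=14): x=15/17 (≈0.8824) theta=-5/17 (≈-0.2941)
After 4 (thin lens f=-26): x=15/17 (≈0.8824) theta=-115/442 (≈-0.2602)
z_focus = -x_out/theta_out = -(15/17)/(-115/442) = 78/23 ≈ 3.3913
Rounded to 4 decimal places: z = 3.3913

Answer: 3.3913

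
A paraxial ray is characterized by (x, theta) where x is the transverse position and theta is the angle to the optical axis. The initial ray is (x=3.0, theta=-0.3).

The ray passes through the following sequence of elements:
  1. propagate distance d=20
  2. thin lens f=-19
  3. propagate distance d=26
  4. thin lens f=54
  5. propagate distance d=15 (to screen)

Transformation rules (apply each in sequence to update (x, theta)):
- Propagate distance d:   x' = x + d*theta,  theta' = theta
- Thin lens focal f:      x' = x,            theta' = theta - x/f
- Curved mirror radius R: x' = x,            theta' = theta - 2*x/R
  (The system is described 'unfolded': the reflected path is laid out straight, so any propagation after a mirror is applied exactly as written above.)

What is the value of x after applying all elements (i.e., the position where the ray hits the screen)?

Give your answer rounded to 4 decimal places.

Initial: x=3.0000 theta=-0.3000
After 1 (propagate distance d=20): x=-3.0000 theta=-0.3000
After 2 (thin lens f=-19): x=-3.0000 theta=-87/190 (≈-0.4579)
After 3 (propagate distance d=26): x=-1416/95 (≈-14.9053) theta=-87/190 (≈-0.4579)
After 4 (thin lens f=54): x=-1416/95 (≈-14.9053) theta=-311/1710 (≈-0.1819)
After 5 (propagate distance d=15 (to screen)): x=-529/30 (≈-17.6333) theta=-311/1710 (≈-0.1819)
Rounded to 4 decimal places: x = -17.6333

Answer: -17.6333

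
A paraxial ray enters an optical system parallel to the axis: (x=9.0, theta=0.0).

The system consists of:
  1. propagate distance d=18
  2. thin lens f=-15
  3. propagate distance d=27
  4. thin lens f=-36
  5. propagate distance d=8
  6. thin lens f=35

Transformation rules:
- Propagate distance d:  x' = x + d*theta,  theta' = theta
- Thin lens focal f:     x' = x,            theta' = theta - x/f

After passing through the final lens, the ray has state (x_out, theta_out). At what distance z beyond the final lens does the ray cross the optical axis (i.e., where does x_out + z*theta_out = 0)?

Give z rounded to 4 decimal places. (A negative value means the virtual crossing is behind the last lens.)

Initial: x=9.0000 theta=0.0000
After 1 (propagate distance d=18): x=9.0000 theta=0.0000
After 2 (thin lens f=-15): x=9.0000 theta=0.6000
After 3 (propagate distance d=27): x=25.2000 theta=0.6000
After 4 (thin lens f=-36): x=25.2000 theta=1.3000
After 5 (propagate distance d=8): x=35.6000 theta=1.3000
After 6 (thin lens f=35): x=35.6000 theta=99/350 (≈0.2829)
z_focus = -x_out/theta_out = -(35.6000)/(99/350) = -12460/99 ≈ -125.8586
Rounded to 4 decimal places: z = -125.8586

Answer: -125.8586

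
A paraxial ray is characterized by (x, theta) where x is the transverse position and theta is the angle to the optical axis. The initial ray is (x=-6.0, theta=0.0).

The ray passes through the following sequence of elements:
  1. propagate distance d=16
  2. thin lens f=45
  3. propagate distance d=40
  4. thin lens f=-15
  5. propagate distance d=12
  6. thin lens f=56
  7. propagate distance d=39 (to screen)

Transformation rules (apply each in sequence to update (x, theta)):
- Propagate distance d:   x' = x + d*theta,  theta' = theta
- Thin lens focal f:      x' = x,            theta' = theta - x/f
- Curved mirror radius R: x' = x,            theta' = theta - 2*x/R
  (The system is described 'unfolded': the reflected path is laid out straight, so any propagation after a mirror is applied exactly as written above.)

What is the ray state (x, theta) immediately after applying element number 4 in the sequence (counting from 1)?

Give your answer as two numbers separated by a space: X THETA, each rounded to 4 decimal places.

Initial: x=-6.0000 theta=0.0000
After 1 (propagate distance d=16): x=-6.0000 theta=0.0000
After 2 (thin lens f=45): x=-6.0000 theta=2/15 (≈0.1333)
After 3 (propagate distance d=40): x=-2/3 (≈-0.6667) theta=2/15 (≈0.1333)
After 4 (thin lens f=-15): x=-2/3 (≈-0.6667) theta=4/45 (≈0.0889)
Rounded to 4 decimal places: x = -0.6667, theta = 0.0889

Answer: -0.6667 0.0889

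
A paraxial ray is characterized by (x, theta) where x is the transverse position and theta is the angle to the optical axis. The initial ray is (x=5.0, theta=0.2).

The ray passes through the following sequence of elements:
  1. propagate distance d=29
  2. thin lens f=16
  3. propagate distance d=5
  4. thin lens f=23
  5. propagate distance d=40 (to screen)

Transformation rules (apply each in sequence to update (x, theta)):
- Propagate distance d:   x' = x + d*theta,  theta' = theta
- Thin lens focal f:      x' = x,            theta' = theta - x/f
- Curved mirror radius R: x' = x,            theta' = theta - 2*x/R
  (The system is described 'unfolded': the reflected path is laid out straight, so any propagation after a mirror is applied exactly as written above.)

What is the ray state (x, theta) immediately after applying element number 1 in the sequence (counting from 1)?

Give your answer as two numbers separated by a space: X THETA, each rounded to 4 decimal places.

Initial: x=5.0000 theta=0.2000
After 1 (propagate distance d=29): x=10.8000 theta=0.2000
Rounded to 4 decimal places: x = 10.8000, theta = 0.2000

Answer: 10.8000 0.2000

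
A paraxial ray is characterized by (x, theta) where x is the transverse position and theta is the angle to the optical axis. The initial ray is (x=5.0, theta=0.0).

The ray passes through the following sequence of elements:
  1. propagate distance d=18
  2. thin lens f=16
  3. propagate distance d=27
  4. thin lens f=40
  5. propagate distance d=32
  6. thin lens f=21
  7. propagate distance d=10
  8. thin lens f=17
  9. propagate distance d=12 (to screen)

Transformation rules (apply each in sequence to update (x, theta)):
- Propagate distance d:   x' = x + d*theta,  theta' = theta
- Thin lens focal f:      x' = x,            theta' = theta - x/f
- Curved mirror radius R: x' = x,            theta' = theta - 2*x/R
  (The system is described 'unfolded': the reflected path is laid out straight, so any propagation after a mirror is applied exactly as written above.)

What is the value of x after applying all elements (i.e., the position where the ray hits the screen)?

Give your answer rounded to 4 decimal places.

Initial: x=5.0000 theta=0.0000
After 1 (propagate distance d=18): x=5.0000 theta=0.0000
After 2 (thin lens f=16): x=5.0000 theta=-0.3125
After 3 (propagate distance d=27): x=-3.4375 theta=-0.3125
After 4 (thin lens f=40): x=-3.4375 theta=-29/128 (≈-0.2266)
After 5 (propagate distance d=32): x=-10.6875 theta=-29/128 (≈-0.2266)
After 6 (thin lens f=21): x=-10.6875 theta=253/896 (≈0.2824)
After 7 (propagate distance d=10): x=-3523/448 (≈-7.8638) theta=253/896 (≈0.2824)
After 8 (thin lens f=17): x=-3523/448 (≈-7.8638) theta=1621/2176 (≈0.7449)
After 9 (propagate distance d=12 (to screen)): x=8191/7616 (≈1.0755) theta=1621/2176 (≈0.7449)
Rounded to 4 decimal places: x = 1.0755

Answer: 1.0755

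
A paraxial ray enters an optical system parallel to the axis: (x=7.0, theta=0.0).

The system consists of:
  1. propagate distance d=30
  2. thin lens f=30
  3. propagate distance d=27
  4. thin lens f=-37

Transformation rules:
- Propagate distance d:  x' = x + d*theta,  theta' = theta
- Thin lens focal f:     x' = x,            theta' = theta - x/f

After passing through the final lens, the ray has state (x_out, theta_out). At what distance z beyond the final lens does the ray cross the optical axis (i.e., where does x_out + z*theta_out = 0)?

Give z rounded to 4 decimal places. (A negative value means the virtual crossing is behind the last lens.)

Initial: x=7.0000 theta=0.0000
After 1 (propagate distance d=30): x=7.0000 theta=0.0000
After 2 (thin lens f=30): x=7.0000 theta=-7/30 (≈-0.2333)
After 3 (propagate distance d=27): x=0.7000 theta=-7/30 (≈-0.2333)
After 4 (thin lens f=-37): x=0.7000 theta=-119/555 (≈-0.2144)
z_focus = -x_out/theta_out = -(0.7000)/(-119/555) = 111/34 ≈ 3.2647
Rounded to 4 decimal places: z = 3.2647

Answer: 3.2647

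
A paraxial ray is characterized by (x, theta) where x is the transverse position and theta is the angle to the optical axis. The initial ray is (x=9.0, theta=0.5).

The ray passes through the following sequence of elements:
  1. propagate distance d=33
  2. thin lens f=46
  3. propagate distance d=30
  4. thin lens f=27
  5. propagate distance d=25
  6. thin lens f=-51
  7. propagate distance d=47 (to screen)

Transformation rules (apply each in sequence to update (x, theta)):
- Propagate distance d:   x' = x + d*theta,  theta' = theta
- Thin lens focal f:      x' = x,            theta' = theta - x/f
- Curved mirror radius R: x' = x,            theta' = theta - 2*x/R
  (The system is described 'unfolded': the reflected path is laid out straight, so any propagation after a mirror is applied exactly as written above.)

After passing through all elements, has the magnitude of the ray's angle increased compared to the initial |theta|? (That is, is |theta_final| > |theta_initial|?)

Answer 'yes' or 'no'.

Initial: x=9.0000 theta=0.5000
After 1 (propagate distance d=33): x=25.5000 theta=0.5000
After 2 (thin lens f=46): x=25.5000 theta=-5/92 (≈-0.0543)
After 3 (propagate distance d=30): x=549/23 (≈23.8696) theta=-5/92 (≈-0.0543)
After 4 (thin lens f=27): x=549/23 (≈23.8696) theta=-259/276 (≈-0.9384)
After 5 (propagate distance d=25): x=113/276 (≈0.4094) theta=-259/276 (≈-0.9384)
After 6 (thin lens f=-51): x=113/276 (≈0.4094) theta=-3274/3519 (≈-0.9304)
After 7 (propagate distance d=47 (to screen)): x=-609749/14076 (≈-43.3183) theta=-3274/3519 (≈-0.9304)
|theta_initial|=0.5000 |theta_final|=3274/3519 (≈0.9304) -> increased

Answer: yes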